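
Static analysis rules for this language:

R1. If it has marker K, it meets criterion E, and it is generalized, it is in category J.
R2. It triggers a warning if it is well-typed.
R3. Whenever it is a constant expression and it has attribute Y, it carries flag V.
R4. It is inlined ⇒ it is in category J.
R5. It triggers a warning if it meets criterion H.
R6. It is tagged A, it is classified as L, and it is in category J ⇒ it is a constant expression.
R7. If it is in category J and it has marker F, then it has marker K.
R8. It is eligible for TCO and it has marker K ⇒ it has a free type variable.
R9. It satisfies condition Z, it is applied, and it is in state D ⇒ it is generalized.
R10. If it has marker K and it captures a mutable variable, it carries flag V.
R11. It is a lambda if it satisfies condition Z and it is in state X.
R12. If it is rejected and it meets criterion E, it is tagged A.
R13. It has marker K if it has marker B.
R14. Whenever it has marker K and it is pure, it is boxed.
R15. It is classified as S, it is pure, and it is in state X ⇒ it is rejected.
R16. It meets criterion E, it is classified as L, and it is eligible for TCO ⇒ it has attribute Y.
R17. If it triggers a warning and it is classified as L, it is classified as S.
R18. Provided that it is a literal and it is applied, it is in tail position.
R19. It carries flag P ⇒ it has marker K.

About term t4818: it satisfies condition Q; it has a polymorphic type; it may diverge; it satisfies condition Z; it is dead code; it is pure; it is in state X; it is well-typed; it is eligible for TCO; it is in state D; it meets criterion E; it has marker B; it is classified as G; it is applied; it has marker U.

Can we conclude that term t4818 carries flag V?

No

Forward chaining from the given facts derives: triggers a warning, is generalized, is a lambda, has marker K, is boxed, is in category J, has a free type variable.
Rules concluding "it carries flag V": R3 needs "it is a constant expression"; R10 needs "it captures a mutable variable" — none of these are established.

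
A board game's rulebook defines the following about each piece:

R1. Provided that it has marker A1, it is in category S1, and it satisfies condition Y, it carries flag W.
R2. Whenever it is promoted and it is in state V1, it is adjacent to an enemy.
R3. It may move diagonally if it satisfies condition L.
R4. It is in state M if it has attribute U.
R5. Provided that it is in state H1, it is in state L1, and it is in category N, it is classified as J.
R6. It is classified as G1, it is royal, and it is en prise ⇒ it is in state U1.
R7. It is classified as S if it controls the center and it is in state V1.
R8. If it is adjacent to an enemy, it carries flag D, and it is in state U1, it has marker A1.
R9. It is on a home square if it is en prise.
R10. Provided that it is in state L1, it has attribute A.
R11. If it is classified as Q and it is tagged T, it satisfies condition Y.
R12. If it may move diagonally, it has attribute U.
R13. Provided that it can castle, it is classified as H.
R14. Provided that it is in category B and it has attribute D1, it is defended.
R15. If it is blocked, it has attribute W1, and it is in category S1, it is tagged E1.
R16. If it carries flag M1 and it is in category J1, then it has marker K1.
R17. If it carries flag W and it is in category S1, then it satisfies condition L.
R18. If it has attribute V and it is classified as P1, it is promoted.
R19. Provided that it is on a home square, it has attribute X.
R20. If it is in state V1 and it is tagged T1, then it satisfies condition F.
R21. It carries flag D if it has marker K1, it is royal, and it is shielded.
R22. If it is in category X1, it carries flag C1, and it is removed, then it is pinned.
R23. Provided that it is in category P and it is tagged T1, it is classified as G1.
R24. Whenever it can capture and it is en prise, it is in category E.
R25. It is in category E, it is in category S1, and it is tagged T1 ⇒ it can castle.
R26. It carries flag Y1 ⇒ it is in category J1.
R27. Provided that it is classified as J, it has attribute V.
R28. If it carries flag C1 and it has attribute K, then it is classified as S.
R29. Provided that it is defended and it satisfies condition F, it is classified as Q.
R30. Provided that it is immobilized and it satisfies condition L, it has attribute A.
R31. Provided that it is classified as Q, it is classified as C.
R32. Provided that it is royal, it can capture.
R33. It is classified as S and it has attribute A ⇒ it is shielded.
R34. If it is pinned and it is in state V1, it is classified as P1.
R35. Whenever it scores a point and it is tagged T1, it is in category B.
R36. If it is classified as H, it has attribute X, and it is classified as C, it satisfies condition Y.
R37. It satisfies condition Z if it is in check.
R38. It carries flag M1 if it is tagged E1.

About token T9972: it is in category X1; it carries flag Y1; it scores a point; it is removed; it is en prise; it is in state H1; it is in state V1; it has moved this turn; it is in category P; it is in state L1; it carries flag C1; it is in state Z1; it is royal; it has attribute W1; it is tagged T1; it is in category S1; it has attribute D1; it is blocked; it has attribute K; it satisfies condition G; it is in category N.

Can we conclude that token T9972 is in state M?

By R5 (it is in state H1, it is in state L1, it is in category N): it is classified as J.
By R9 (it is en prise): it is on a home square.
By R10 (it is in state L1): it has attribute A.
By R15 (it is blocked, it has attribute W1, it is in category S1): it is tagged E1.
By R19 (it is on a home square): it has attribute X.
By R20 (it is in state V1, it is tagged T1): it satisfies condition F.
By R22 (it is in category X1, it carries flag C1, it is removed): it is pinned.
By R23 (it is in category P, it is tagged T1): it is classified as G1.
By R26 (it carries flag Y1): it is in category J1.
By R27 (it is classified as J): it has attribute V.
By R28 (it carries flag C1, it has attribute K): it is classified as S.
By R32 (it is royal): it can capture.
By R33 (it is classified as S, it has attribute A): it is shielded.
By R34 (it is pinned, it is in state V1): it is classified as P1.
By R35 (it scores a point, it is tagged T1): it is in category B.
By R38 (it is tagged E1): it carries flag M1.
By R6 (it is classified as G1, it is royal, it is en prise): it is in state U1.
By R14 (it is in category B, it has attribute D1): it is defended.
By R16 (it carries flag M1, it is in category J1): it has marker K1.
By R18 (it has attribute V, it is classified as P1): it is promoted.
By R21 (it has marker K1, it is royal, it is shielded): it carries flag D.
By R24 (it can capture, it is en prise): it is in category E.
By R25 (it is in category E, it is in category S1, it is tagged T1): it can castle.
By R29 (it is defended, it satisfies condition F): it is classified as Q.
By R31 (it is classified as Q): it is classified as C.
By R2 (it is promoted, it is in state V1): it is adjacent to an enemy.
By R8 (it is adjacent to an enemy, it carries flag D, it is in state U1): it has marker A1.
By R13 (it can castle): it is classified as H.
By R36 (it is classified as H, it has attribute X, it is classified as C): it satisfies condition Y.
By R1 (it has marker A1, it is in category S1, it satisfies condition Y): it carries flag W.
By R17 (it carries flag W, it is in category S1): it satisfies condition L.
By R3 (it satisfies condition L): it may move diagonally.
By R12 (it may move diagonally): it has attribute U.
By R4 (it has attribute U): it is in state M.

Yes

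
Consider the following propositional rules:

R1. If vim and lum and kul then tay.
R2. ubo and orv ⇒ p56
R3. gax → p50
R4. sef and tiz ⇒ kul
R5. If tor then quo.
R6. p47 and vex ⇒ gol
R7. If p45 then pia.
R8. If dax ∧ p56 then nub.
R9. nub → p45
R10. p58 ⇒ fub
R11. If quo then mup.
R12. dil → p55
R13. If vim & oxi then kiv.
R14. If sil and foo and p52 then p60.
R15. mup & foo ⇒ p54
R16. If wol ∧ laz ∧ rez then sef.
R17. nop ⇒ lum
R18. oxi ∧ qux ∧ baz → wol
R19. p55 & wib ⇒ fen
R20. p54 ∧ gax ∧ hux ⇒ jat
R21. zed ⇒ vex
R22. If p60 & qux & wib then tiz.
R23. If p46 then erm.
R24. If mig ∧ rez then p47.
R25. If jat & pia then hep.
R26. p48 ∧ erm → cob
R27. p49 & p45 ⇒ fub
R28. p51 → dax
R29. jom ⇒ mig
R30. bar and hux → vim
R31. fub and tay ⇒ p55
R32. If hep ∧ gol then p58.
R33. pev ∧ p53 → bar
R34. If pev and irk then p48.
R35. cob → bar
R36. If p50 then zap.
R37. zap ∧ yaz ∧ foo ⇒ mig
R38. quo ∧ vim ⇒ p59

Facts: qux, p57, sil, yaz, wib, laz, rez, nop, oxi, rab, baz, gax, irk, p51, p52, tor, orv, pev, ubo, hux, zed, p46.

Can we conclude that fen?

No

Forward chaining from the given facts derives: p56, p50, quo, mup, lum, wol, vex, erm, dax, p48, zap, nub, p45, sef, cob, bar, pia, vim, p59, kiv.
The only rule concluding fen is R19, which needs p55; that is never established.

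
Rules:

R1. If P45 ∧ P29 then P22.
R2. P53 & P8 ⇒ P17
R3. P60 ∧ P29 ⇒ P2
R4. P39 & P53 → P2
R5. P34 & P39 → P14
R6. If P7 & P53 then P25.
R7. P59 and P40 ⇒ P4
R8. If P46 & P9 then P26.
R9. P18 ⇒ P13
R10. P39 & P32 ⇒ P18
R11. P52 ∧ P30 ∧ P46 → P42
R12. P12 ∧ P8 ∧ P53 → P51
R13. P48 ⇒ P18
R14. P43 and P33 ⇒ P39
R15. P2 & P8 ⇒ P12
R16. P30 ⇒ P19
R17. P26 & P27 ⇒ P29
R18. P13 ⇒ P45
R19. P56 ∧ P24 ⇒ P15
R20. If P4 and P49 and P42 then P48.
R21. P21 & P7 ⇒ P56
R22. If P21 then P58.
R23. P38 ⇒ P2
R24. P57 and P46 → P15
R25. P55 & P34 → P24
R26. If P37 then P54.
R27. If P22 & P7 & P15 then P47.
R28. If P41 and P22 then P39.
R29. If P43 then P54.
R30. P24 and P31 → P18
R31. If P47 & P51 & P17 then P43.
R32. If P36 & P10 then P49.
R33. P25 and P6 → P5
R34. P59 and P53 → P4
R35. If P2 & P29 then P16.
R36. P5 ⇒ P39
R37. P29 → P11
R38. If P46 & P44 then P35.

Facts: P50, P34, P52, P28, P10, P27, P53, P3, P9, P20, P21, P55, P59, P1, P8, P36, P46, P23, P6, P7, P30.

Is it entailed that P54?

Yes

P17  (by R2: P53, P8)
P25  (by R6: P7, P53)
P26  (by R8: P46, P9)
P42  (by R11: P52, P30, P46)
P29  (by R17: P26, P27)
P56  (by R21: P21, P7)
P24  (by R25: P55, P34)
P49  (by R32: P36, P10)
P5  (by R33: P25, P6)
P4  (by R34: P59, P53)
P39  (by R36: P5)
P2  (by R4: P39, P53)
P12  (by R15: P2, P8)
P15  (by R19: P56, P24)
P48  (by R20: P4, P49, P42)
P51  (by R12: P12, P8, P53)
P18  (by R13: P48)
P13  (by R9: P18)
P45  (by R18: P13)
P22  (by R1: P45, P29)
P47  (by R27: P22, P7, P15)
P43  (by R31: P47, P51, P17)
P54  (by R29: P43)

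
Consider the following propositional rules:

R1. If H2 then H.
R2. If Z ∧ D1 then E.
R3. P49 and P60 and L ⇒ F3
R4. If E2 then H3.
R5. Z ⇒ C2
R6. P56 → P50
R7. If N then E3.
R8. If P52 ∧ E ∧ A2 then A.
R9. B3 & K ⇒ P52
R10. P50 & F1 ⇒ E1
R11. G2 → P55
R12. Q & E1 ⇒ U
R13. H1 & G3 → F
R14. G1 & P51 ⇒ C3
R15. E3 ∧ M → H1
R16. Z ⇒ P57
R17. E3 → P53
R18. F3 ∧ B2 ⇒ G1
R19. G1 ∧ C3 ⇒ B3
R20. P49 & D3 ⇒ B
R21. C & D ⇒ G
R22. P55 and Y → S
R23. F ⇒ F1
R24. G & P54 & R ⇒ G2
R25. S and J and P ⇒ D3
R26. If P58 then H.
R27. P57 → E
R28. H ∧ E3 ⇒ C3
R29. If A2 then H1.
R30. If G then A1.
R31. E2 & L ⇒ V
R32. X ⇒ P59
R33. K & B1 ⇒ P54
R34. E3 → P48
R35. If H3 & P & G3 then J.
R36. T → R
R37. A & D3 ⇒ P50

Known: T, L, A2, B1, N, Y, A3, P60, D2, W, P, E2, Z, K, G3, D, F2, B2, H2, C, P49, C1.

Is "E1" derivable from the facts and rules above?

H  (by R1: H2)
F3  (by R3: P49, P60, L)
H3  (by R4: E2)
E3  (by R7: N)
P57  (by R16: Z)
G1  (by R18: F3, B2)
G  (by R21: C, D)
E  (by R27: P57)
C3  (by R28: H, E3)
H1  (by R29: A2)
P54  (by R33: K, B1)
J  (by R35: H3, P, G3)
R  (by R36: T)
F  (by R13: H1, G3)
B3  (by R19: G1, C3)
F1  (by R23: F)
G2  (by R24: G, P54, R)
P52  (by R9: B3, K)
P55  (by R11: G2)
S  (by R22: P55, Y)
D3  (by R25: S, J, P)
A  (by R8: P52, E, A2)
P50  (by R37: A, D3)
E1  (by R10: P50, F1)

Yes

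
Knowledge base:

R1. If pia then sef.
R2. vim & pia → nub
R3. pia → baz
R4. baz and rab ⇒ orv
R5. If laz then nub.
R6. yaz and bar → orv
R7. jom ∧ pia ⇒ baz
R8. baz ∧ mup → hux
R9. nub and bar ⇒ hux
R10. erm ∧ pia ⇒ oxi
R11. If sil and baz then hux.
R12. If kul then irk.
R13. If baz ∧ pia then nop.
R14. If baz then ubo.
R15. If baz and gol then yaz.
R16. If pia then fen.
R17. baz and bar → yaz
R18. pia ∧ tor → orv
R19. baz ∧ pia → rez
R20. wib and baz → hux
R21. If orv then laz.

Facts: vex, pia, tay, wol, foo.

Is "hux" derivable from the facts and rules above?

Forward chaining from the given facts derives: sef, baz, nop, ubo, fen, rez.
Rules concluding hux: R8 needs mup; R9 needs nub; R11 needs sil; R20 needs wib — none of these are established.

No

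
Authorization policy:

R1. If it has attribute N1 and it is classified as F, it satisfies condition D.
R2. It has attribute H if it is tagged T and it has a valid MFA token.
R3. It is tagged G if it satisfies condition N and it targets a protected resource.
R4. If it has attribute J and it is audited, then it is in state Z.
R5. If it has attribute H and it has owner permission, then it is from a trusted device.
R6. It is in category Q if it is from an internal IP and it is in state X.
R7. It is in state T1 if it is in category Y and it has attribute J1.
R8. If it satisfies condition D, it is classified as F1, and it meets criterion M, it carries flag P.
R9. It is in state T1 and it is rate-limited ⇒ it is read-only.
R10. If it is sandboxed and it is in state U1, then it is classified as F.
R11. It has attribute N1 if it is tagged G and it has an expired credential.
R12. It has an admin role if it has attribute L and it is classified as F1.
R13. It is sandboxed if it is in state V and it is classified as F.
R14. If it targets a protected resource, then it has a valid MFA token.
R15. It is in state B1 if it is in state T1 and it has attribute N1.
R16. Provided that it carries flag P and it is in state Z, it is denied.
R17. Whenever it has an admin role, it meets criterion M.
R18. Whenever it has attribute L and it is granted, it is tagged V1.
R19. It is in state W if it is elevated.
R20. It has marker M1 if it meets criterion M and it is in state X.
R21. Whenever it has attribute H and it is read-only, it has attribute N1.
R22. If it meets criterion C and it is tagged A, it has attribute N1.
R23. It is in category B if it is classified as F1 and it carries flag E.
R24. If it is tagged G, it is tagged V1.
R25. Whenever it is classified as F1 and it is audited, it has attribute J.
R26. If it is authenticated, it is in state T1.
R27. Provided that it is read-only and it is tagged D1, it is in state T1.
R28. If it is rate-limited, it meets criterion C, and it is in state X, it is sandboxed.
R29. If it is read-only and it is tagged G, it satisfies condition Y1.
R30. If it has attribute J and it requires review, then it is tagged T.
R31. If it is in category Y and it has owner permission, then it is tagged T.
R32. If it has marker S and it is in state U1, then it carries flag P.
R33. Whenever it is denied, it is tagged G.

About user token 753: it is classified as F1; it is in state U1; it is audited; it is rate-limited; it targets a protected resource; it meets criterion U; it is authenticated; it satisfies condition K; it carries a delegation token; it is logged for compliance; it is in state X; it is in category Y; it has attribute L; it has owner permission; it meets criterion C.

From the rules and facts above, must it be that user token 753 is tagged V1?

Yes

By R12 (it has attribute L, it is classified as F1): it has an admin role.
By R14 (it targets a protected resource): it has a valid MFA token.
By R17 (it has an admin role): it meets criterion M.
By R25 (it is classified as F1, it is audited): it has attribute J.
By R26 (it is authenticated): it is in state T1.
By R28 (it is rate-limited, it meets criterion C, it is in state X): it is sandboxed.
By R31 (it is in category Y, it has owner permission): it is tagged T.
By R2 (it is tagged T, it has a valid MFA token): it has attribute H.
By R4 (it has attribute J, it is audited): it is in state Z.
By R9 (it is in state T1, it is rate-limited): it is read-only.
By R10 (it is sandboxed, it is in state U1): it is classified as F.
By R21 (it has attribute H, it is read-only): it has attribute N1.
By R1 (it has attribute N1, it is classified as F): it satisfies condition D.
By R8 (it satisfies condition D, it is classified as F1, it meets criterion M): it carries flag P.
By R16 (it carries flag P, it is in state Z): it is denied.
By R33 (it is denied): it is tagged G.
By R24 (it is tagged G): it is tagged V1.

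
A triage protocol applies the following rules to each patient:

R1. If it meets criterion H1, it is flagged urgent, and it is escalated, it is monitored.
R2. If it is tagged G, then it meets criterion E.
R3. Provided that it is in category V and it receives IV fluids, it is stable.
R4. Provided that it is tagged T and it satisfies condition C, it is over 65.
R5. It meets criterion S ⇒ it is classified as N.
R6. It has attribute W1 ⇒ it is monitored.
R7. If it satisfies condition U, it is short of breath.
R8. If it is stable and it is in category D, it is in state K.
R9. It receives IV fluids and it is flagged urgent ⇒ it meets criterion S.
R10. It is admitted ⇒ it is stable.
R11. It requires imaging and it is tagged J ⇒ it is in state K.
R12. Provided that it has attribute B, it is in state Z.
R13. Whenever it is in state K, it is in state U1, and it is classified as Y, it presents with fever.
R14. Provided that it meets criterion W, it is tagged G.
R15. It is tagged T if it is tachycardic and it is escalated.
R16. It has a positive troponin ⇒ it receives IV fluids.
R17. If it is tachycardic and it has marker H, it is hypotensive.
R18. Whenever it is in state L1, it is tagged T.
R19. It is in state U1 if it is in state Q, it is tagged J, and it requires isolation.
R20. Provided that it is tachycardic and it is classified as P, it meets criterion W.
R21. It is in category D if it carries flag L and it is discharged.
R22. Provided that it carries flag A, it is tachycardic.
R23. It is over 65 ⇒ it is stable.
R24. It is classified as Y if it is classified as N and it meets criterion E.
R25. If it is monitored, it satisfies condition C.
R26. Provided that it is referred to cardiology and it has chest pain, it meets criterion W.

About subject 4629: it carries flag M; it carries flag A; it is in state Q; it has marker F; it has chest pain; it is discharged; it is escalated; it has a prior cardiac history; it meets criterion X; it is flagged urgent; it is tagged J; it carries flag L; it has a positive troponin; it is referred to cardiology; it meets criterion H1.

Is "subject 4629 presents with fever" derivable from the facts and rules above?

Forward chaining from the given facts derives: is monitored, receives IV fluids, is in category D, is tachycardic, satisfies condition C, meets criterion W, meets criterion S, is tagged G, is tagged T, meets criterion E, is over 65, is classified as N, is stable, is classified as Y, is in state K.
The only rule concluding "it presents with fever" is R13, which needs "it is in state U1"; that is never established.

No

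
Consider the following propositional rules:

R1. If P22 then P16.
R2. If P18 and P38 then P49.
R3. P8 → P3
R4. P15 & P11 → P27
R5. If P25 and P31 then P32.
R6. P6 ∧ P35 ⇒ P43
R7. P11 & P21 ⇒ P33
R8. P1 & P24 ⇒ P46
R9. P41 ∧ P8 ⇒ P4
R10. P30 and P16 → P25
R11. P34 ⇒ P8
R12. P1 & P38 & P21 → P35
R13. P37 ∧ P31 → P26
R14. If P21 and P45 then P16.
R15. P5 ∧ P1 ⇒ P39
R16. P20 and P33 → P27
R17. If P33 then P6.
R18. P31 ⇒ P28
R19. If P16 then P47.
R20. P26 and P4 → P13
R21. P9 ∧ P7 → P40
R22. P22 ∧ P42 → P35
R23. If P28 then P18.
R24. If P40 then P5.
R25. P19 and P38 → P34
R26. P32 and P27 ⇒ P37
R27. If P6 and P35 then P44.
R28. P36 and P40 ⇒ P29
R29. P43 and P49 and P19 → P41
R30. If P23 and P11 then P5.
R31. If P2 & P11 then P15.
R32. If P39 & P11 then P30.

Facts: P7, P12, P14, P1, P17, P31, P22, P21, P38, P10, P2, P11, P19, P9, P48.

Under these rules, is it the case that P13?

Yes

P16  (by R1: P22)
P33  (by R7: P11, P21)
P35  (by R12: P1, P38, P21)
P6  (by R17: P33)
P28  (by R18: P31)
P40  (by R21: P9, P7)
P18  (by R23: P28)
P5  (by R24: P40)
P34  (by R25: P19, P38)
P15  (by R31: P2, P11)
P49  (by R2: P18, P38)
P27  (by R4: P15, P11)
P43  (by R6: P6, P35)
P8  (by R11: P34)
P39  (by R15: P5, P1)
P41  (by R29: P43, P49, P19)
P30  (by R32: P39, P11)
P4  (by R9: P41, P8)
P25  (by R10: P30, P16)
P32  (by R5: P25, P31)
P37  (by R26: P32, P27)
P26  (by R13: P37, P31)
P13  (by R20: P26, P4)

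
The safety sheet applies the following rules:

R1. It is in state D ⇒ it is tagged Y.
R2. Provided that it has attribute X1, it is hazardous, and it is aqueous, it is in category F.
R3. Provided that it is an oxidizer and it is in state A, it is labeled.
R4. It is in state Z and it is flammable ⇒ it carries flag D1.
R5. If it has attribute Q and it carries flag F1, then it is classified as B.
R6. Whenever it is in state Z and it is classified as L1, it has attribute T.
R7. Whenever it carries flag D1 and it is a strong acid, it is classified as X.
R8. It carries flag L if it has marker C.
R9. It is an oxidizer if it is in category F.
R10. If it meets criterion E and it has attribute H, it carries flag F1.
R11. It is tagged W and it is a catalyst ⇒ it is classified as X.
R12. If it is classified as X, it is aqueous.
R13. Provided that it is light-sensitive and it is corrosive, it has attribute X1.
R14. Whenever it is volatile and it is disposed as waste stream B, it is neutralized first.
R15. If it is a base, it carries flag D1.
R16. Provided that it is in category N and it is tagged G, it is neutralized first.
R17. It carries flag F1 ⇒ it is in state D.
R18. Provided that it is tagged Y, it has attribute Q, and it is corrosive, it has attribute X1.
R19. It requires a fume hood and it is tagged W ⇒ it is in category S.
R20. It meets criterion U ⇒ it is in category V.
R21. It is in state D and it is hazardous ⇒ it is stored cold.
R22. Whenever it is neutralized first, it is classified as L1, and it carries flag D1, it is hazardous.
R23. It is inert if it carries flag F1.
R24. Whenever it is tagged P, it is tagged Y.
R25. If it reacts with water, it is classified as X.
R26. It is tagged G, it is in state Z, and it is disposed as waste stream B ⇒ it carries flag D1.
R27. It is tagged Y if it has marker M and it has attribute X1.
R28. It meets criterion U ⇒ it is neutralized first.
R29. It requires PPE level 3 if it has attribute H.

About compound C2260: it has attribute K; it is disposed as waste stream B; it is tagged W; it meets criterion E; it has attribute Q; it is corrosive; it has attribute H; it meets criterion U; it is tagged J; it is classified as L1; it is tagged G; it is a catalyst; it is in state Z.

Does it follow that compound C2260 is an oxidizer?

Yes

By R10 (it meets criterion E, it has attribute H): it carries flag F1.
By R11 (it is tagged W, it is a catalyst): it is classified as X.
By R12 (it is classified as X): it is aqueous.
By R17 (it carries flag F1): it is in state D.
By R26 (it is tagged G, it is in state Z, it is disposed as waste stream B): it carries flag D1.
By R28 (it meets criterion U): it is neutralized first.
By R1 (it is in state D): it is tagged Y.
By R18 (it is tagged Y, it has attribute Q, it is corrosive): it has attribute X1.
By R22 (it is neutralized first, it is classified as L1, it carries flag D1): it is hazardous.
By R2 (it has attribute X1, it is hazardous, it is aqueous): it is in category F.
By R9 (it is in category F): it is an oxidizer.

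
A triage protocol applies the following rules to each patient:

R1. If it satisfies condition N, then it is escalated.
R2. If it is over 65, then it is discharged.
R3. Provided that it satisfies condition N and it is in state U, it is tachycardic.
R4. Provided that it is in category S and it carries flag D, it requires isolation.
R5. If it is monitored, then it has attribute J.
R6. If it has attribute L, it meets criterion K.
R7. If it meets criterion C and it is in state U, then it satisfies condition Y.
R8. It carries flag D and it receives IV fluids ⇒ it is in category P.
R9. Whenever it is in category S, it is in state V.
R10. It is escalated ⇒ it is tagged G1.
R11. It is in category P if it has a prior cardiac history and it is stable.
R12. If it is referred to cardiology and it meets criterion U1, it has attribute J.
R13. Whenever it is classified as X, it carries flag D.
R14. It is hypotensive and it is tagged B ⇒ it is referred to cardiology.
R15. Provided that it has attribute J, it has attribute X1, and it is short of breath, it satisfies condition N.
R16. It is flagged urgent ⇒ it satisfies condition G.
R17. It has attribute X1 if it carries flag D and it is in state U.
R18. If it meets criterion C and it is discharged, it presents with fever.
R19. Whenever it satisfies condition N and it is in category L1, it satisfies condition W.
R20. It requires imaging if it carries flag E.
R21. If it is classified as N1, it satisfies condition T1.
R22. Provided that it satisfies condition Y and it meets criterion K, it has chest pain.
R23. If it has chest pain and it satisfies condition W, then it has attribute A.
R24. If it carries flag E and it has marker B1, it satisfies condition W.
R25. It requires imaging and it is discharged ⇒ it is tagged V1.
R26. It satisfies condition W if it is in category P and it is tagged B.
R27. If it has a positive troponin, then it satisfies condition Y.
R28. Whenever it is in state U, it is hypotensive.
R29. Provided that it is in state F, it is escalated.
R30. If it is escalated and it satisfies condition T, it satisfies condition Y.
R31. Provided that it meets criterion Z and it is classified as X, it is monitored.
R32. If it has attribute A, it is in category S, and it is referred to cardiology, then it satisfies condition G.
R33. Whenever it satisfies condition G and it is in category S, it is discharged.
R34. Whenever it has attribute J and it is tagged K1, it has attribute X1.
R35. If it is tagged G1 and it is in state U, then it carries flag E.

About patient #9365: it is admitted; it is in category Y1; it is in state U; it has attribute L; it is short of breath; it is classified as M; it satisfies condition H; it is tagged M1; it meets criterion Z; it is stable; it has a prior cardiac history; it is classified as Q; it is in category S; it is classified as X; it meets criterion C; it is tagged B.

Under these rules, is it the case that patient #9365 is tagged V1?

By R6 (it has attribute L): it meets criterion K.
By R7 (it meets criterion C, it is in state U): it satisfies condition Y.
By R11 (it has a prior cardiac history, it is stable): it is in category P.
By R13 (it is classified as X): it carries flag D.
By R17 (it carries flag D, it is in state U): it has attribute X1.
By R22 (it satisfies condition Y, it meets criterion K): it has chest pain.
By R26 (it is in category P, it is tagged B): it satisfies condition W.
By R28 (it is in state U): it is hypotensive.
By R31 (it meets criterion Z, it is classified as X): it is monitored.
By R5 (it is monitored): it has attribute J.
By R14 (it is hypotensive, it is tagged B): it is referred to cardiology.
By R15 (it has attribute J, it has attribute X1, it is short of breath): it satisfies condition N.
By R23 (it has chest pain, it satisfies condition W): it has attribute A.
By R32 (it has attribute A, it is in category S, it is referred to cardiology): it satisfies condition G.
By R33 (it satisfies condition G, it is in category S): it is discharged.
By R1 (it satisfies condition N): it is escalated.
By R10 (it is escalated): it is tagged G1.
By R35 (it is tagged G1, it is in state U): it carries flag E.
By R20 (it carries flag E): it requires imaging.
By R25 (it requires imaging, it is discharged): it is tagged V1.

Yes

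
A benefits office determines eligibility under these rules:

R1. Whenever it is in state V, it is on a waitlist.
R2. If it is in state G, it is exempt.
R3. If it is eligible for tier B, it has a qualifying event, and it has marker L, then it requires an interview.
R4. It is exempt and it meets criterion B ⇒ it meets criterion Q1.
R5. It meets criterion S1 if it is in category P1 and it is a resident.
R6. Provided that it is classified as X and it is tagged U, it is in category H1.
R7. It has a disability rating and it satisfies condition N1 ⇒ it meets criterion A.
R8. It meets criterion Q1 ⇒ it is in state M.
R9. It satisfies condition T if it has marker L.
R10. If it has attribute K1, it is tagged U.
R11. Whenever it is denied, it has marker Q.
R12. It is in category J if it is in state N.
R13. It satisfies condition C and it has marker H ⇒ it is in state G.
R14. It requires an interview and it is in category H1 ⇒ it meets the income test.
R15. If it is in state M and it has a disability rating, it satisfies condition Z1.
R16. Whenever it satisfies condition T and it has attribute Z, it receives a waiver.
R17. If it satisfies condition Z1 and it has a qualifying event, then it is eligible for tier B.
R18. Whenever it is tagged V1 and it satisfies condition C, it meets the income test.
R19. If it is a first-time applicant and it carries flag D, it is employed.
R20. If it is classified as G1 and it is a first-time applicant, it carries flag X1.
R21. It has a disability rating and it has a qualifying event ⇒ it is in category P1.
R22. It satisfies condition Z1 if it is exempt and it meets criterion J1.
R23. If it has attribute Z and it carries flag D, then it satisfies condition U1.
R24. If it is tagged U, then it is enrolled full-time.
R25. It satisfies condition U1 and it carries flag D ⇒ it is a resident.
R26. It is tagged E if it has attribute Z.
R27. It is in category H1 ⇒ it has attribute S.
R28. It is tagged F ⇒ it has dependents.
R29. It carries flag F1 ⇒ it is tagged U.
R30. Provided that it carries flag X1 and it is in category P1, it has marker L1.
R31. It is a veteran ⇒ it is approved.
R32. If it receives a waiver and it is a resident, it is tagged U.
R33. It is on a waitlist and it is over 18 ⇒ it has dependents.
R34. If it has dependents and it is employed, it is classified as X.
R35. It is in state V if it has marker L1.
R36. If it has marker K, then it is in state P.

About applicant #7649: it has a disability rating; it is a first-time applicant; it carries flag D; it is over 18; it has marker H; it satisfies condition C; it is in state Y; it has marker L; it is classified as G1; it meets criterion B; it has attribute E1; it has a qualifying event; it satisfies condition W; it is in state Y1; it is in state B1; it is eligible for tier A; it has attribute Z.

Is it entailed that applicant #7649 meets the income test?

Yes

By R9 (it has marker L): it satisfies condition T.
By R13 (it satisfies condition C, it has marker H): it is in state G.
By R16 (it satisfies condition T, it has attribute Z): it receives a waiver.
By R19 (it is a first-time applicant, it carries flag D): it is employed.
By R20 (it is classified as G1, it is a first-time applicant): it carries flag X1.
By R21 (it has a disability rating, it has a qualifying event): it is in category P1.
By R23 (it has attribute Z, it carries flag D): it satisfies condition U1.
By R25 (it satisfies condition U1, it carries flag D): it is a resident.
By R30 (it carries flag X1, it is in category P1): it has marker L1.
By R32 (it receives a waiver, it is a resident): it is tagged U.
By R35 (it has marker L1): it is in state V.
By R1 (it is in state V): it is on a waitlist.
By R2 (it is in state G): it is exempt.
By R4 (it is exempt, it meets criterion B): it meets criterion Q1.
By R8 (it meets criterion Q1): it is in state M.
By R15 (it is in state M, it has a disability rating): it satisfies condition Z1.
By R17 (it satisfies condition Z1, it has a qualifying event): it is eligible for tier B.
By R33 (it is on a waitlist, it is over 18): it has dependents.
By R34 (it has dependents, it is employed): it is classified as X.
By R3 (it is eligible for tier B, it has a qualifying event, it has marker L): it requires an interview.
By R6 (it is classified as X, it is tagged U): it is in category H1.
By R14 (it requires an interview, it is in category H1): it meets the income test.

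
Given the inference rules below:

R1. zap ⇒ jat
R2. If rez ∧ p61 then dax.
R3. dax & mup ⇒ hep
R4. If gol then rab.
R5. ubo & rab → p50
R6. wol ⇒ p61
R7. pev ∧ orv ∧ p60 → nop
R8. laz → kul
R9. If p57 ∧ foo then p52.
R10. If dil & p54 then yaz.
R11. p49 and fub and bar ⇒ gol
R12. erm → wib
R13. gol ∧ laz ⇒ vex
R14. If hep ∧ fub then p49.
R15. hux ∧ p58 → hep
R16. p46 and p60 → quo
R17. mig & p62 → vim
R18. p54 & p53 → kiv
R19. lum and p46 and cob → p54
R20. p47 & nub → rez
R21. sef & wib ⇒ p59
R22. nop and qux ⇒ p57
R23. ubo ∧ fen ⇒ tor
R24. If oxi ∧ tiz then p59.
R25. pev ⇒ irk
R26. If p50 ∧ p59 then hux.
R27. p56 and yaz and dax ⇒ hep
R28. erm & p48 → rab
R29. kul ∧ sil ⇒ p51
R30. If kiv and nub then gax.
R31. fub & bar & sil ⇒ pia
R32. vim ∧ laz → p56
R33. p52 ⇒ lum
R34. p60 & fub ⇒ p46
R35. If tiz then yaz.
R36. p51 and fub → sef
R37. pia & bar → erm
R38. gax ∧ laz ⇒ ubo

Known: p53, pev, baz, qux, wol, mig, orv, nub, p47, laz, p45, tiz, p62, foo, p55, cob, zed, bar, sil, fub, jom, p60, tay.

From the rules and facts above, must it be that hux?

Yes

p61  (by R6: wol)
nop  (by R7: pev, orv, p60)
kul  (by R8: laz)
vim  (by R17: mig, p62)
rez  (by R20: p47, nub)
p57  (by R22: nop, qux)
p51  (by R29: kul, sil)
pia  (by R31: fub, bar, sil)
p56  (by R32: vim, laz)
p46  (by R34: p60, fub)
yaz  (by R35: tiz)
sef  (by R36: p51, fub)
erm  (by R37: pia, bar)
dax  (by R2: rez, p61)
p52  (by R9: p57, foo)
wib  (by R12: erm)
p59  (by R21: sef, wib)
hep  (by R27: p56, yaz, dax)
lum  (by R33: p52)
p49  (by R14: hep, fub)
p54  (by R19: lum, p46, cob)
gol  (by R11: p49, fub, bar)
kiv  (by R18: p54, p53)
gax  (by R30: kiv, nub)
ubo  (by R38: gax, laz)
rab  (by R4: gol)
p50  (by R5: ubo, rab)
hux  (by R26: p50, p59)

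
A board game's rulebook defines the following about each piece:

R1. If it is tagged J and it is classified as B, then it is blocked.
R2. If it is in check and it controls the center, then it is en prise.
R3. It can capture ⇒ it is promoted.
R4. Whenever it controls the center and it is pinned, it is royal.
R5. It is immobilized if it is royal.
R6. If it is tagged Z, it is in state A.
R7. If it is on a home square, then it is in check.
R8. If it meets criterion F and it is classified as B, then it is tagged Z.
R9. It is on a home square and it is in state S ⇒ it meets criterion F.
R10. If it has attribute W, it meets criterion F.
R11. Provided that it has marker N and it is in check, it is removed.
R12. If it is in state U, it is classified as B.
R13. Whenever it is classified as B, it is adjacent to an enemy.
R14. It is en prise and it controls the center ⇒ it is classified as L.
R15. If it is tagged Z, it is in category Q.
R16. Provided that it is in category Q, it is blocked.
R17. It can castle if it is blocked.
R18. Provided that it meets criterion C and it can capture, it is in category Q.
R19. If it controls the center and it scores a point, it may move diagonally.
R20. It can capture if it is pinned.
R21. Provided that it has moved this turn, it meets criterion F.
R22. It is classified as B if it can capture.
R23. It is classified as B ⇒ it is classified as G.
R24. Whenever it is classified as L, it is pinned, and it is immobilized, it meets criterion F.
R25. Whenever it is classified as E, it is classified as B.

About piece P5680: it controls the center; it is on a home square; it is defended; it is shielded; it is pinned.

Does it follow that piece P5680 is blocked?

Yes

By R4 (it controls the center, it is pinned): it is royal.
By R5 (it is royal): it is immobilized.
By R7 (it is on a home square): it is in check.
By R20 (it is pinned): it can capture.
By R22 (it can capture): it is classified as B.
By R2 (it is in check, it controls the center): it is en prise.
By R14 (it is en prise, it controls the center): it is classified as L.
By R24 (it is classified as L, it is pinned, it is immobilized): it meets criterion F.
By R8 (it meets criterion F, it is classified as B): it is tagged Z.
By R15 (it is tagged Z): it is in category Q.
By R16 (it is in category Q): it is blocked.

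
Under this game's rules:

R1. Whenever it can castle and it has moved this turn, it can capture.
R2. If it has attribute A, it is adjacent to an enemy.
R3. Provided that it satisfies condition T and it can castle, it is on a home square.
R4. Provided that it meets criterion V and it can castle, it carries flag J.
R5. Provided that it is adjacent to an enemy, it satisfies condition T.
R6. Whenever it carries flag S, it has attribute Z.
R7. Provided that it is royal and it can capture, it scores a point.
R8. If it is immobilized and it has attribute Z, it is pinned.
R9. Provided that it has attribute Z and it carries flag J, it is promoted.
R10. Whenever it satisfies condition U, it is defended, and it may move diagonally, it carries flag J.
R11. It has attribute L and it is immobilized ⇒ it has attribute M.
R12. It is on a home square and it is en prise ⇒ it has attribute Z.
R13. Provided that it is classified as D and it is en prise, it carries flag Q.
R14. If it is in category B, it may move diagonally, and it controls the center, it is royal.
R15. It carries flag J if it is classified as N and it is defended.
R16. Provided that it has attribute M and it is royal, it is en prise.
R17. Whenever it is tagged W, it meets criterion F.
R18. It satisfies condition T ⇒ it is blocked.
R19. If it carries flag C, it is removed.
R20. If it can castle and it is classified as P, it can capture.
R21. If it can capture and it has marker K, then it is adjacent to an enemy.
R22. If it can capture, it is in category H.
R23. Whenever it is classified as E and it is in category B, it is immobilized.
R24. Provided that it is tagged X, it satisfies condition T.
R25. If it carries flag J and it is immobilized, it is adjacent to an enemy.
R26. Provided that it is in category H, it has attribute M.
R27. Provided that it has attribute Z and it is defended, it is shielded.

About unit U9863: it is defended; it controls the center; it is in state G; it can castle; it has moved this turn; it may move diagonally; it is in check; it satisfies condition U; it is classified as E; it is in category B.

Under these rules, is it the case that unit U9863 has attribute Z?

Yes

By R1 (it can castle, it has moved this turn): it can capture.
By R10 (it satisfies condition U, it is defended, it may move diagonally): it carries flag J.
By R14 (it is in category B, it may move diagonally, it controls the center): it is royal.
By R22 (it can capture): it is in category H.
By R23 (it is classified as E, it is in category B): it is immobilized.
By R25 (it carries flag J, it is immobilized): it is adjacent to an enemy.
By R26 (it is in category H): it has attribute M.
By R5 (it is adjacent to an enemy): it satisfies condition T.
By R16 (it has attribute M, it is royal): it is en prise.
By R3 (it satisfies condition T, it can castle): it is on a home square.
By R12 (it is on a home square, it is en prise): it has attribute Z.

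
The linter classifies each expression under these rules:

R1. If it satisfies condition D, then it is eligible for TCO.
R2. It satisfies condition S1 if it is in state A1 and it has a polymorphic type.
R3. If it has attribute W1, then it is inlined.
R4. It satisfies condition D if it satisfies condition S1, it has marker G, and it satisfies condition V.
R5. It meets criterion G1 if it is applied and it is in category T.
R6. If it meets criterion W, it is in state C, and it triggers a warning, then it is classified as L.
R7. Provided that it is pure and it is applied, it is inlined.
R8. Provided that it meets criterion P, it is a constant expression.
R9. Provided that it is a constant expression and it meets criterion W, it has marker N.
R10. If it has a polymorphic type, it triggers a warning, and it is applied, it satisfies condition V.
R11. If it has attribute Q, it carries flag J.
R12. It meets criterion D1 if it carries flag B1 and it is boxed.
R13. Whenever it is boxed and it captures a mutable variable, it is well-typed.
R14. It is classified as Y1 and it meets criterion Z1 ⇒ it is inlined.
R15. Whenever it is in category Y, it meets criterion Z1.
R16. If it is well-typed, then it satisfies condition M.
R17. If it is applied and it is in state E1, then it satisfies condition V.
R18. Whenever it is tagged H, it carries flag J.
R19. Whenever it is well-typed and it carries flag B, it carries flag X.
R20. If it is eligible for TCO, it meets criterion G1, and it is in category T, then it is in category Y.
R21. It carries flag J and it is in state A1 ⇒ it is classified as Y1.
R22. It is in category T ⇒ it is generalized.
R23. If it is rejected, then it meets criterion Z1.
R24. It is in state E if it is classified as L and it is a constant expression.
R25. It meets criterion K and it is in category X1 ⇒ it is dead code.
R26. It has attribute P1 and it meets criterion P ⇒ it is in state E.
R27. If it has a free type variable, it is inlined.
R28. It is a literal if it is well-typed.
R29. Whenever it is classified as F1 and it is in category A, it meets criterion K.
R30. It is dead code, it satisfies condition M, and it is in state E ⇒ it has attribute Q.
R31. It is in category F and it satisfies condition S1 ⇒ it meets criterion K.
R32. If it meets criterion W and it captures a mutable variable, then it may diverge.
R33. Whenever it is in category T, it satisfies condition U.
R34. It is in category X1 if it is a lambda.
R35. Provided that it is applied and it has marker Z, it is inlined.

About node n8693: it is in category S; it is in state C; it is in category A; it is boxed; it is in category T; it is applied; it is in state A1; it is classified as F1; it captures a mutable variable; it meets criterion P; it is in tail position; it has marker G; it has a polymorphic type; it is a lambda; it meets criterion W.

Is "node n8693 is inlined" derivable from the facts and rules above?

No

Forward chaining from the given facts derives: satisfies condition S1, meets criterion G1, is a constant expression, has marker N, is well-typed, satisfies condition M, is generalized, is a literal, meets criterion K, may diverge, satisfies condition U, is in category X1, is dead code.
Rules concluding "it is inlined": R3 needs "it has attribute W1"; R7 needs "it is pure"; R14 needs "it is classified as Y1"; R27 needs "it has a free type variable"; R35 needs "it has marker Z" — none of these are established.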